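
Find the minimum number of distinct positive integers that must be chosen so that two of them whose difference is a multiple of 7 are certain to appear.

8

Integers whose pairwise differences are multiples of 7 are exactly those sharing a remainder mod 7. The 7 residue classes mod 7 are the pigeonholes.
With 7 integers one could put 1 in each residue class and have no class reach 2.
The 8th integer pushes some class to 2, so 7·1 + 1 = 8.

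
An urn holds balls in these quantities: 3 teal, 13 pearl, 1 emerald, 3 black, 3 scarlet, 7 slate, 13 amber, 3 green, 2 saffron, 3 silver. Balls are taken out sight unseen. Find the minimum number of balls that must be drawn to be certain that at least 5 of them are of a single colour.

Put each drawn ball into a box by colour. The largest draw with every box below 5 takes min(count, 4) from each colour; colours with fewer than 4 contribute all they have.
Σ min(cᵢ, 4) = 3 + 4 + 1 + 3 + 3 + 4 + 4 + 3 + 2 + 3 = 30.
Draw number 30 + 1 = 31 must push one box to 5.

31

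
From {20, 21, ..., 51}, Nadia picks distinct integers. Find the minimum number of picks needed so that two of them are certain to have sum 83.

Group the elements by complementary pair {x, 83−x}: {32,51}, {33,50}, {34,49}, …, giving 10 two-element pairs and 12 integers whose partner 83−x falls outside [20,51].
Pigeonhole: treating each of those 22 groups as a pigeonhole, one can pick one integer per group — 22 integers — with no two summing to 83.
The 23rd integer lands in an occupied pair, forcing a sum of 83.

23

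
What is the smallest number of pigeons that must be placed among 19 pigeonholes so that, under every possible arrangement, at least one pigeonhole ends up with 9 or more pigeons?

With 152 pigeons one could put exactly 8 in each of the 19 pigeonholes, and no pigeonhole would reach 9.
One more pigeon must land in a pigeonhole that already has 8, giving it 9.
So 19 × 8 + 1 = 153 pigeons are required.

153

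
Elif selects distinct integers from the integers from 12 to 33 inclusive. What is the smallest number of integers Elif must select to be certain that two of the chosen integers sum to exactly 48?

Two chosen integers sum to 48 exactly when both halves of some pair {x, 48−x} with 15 ≤ x ≤ 48−x ≤ 33 are chosen — 9 such pairs.
The remaining 4 elements (those with no distinct partner in range) can never complete a 48-sum, so the worst case takes all of them and one from each pair: 4 + 9 = 13.
By the pigeonhole principle, the 14th integer has to be the second member of some pair, so 13 + 1 = 14.

14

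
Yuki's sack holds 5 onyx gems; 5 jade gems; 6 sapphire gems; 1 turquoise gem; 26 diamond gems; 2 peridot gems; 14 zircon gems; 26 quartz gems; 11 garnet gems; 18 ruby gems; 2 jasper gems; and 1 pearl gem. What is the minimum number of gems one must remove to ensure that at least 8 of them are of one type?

The 12 types are the holes; the gems drawn are the pigeons.
To avoid 8 of any one type, the worst case takes at most 7 of each type, or every gem of a type that has fewer than 7.
That gives 5 + 5 + 6 + 1 + 7 + 2 + 7 + 7 + 7 + 7 + 2 + 1 = 57 gems with no type reaching 8.
The next gem forces some type to 8, so 57 + 1 = 58.

58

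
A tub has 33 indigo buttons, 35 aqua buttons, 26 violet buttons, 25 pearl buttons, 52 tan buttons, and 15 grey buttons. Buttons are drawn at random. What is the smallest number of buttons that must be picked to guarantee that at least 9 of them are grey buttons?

In the worst case for collecting grey buttons, every non-grey button comes out first.
There are 33 + 35 + 26 + 25 + 52 = 171 non-grey buttons altogether.
After those, each further button must be grey, so 171 + 9 = 180 draws guarantee 9 grey buttons.

180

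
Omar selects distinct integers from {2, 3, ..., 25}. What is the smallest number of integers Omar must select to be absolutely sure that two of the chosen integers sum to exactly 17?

18

Group the elements by complementary pair {x, 17−x}: {2,15}, {3,14}, {4,13}, …, giving 7 two-element pairs and 10 integers whose partner 17−x falls outside [2,25].
Treating each of those 17 groups as a pigeonhole, one can pick one integer per group — 17 integers — with no two summing to 17.
The 18th integer lands in an occupied pair, forcing a sum of 17.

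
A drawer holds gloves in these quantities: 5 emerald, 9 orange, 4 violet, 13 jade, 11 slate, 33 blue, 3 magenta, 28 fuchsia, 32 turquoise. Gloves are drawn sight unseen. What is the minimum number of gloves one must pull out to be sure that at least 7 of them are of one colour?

An adversary could hand out at most 6 gloves per colour (emerald, violet, magenta run out sooner): 5 + 6 + 4 + 6 + 6 + 6 + 3 + 6 + 6 = 48 gloves and still no colour has 7.
Pigeonhole: one more glove lands in a colour already at 6, so 49 draws are enough and 48 are not.

49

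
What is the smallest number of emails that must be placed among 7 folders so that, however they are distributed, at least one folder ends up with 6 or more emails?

36

With 35 emails one could put exactly 5 in each of the 7 folders, and no folder would reach 6.
By the pigeonhole principle, one more email must land in a folder that already has 5, giving it 6.
So 7 × 5 + 1 = 36 emails are required.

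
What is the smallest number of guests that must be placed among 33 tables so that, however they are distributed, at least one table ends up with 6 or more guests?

With 165 guests one could put exactly 5 in each of the 33 tables, and no table would reach 6.
One more guest must land in a table that already has 5, giving it 6.
So 33 × 5 + 1 = 166 guests are required.

166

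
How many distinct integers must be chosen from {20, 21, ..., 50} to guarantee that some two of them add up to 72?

Group the elements by complementary pair {x, 72−x}: {22,50}, {23,49}, {24,48}, …, giving 14 two-element pairs, the single value 36 (it cannot pair with itself since the integers are distinct), and 2 integers whose partner 72−x falls outside [20,50].
By the pigeonhole principle, treating each of those 17 groups as a pigeonhole, one can pick one integer per group — 17 integers — with no two summing to 72.
The 18th integer lands in an occupied pair, forcing a sum of 72.

18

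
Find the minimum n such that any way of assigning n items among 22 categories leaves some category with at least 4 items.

With 66 items one could put exactly 3 in each of the 22 categories, and no category would reach 4.
Pigeonhole: one more item must land in a category that already has 3, giving it 4.
So 22 × 3 + 1 = 67 items are required.

67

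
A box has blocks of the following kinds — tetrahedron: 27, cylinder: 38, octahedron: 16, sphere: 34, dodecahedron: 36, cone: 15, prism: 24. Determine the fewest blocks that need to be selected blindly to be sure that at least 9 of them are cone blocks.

184

In the worst case for collecting cone blocks, every non-cone block comes out first.
There are 27 + 38 + 16 + 34 + 36 + 24 = 175 non-cone blocks altogether.
After those, each further block must be cone, so 175 + 9 = 184 draws guarantee 9 cone blocks.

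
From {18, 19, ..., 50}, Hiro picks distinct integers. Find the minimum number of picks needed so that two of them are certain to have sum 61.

Two chosen integers sum to 61 exactly when both halves of some pair {x, 61−x} with 18 ≤ x ≤ 61−x ≤ 43 are chosen — 13 such pairs.
The remaining 7 elements (those with no distinct partner in range) can never complete a 61-sum, so the worst case takes all of them and one from each pair: 7 + 13 = 20.
Pigeonhole: the 21st integer has to be the second member of some pair, so 20 + 1 = 21.

21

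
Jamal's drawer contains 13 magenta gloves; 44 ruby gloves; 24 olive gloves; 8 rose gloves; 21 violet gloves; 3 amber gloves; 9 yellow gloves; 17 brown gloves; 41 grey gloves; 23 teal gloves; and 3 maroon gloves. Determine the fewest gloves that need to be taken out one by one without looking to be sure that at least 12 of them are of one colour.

101

An adversary could hand out at most 11 gloves per colour (4 colours run out sooner): 11 + 11 + 11 + 8 + 11 + 3 + 9 + 11 + 11 + 11 + 3 = 100 gloves and still no colour has 12.
By pigeonhole, one more glove lands in a colour already at 11, so 101 draws are enough and 100 are not.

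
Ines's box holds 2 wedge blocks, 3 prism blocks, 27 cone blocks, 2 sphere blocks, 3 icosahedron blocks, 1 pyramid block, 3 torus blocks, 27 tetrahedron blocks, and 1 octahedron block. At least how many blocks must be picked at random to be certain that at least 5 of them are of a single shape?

24

By pigeonhole, put each drawn block into a box by shape. The largest draw with every box below 5 takes min(count, 4) from each shape; shapes with fewer than 4 contribute all they have.
Σ min(cᵢ, 4) = 2 + 3 + 4 + 2 + 3 + 1 + 3 + 4 + 1 = 23.
Draw number 23 + 1 = 24 must push one box to 5.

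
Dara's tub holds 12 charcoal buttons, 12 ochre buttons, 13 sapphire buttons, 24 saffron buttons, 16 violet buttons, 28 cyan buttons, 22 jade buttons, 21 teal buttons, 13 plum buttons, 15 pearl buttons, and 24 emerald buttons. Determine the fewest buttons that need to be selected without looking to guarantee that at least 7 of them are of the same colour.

An adversary could hand out at most 6 buttons per colour: 6 + 6 + 6 + 6 + 6 + 6 + 6 + 6 + 6 + 6 + 6 = 66 buttons and still no colour has 7.
By the pigeonhole principle, one more button lands in a colour already at 6, so 67 draws are enough and 66 are not.

67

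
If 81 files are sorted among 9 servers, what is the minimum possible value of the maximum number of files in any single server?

9

The 9 servers are the holes and the 81 files are the pigeons.
If every server held at most 8 files, the total would be at most 9 × 8 = 72, which is less than 81.
So some server holds at least ⌈81/9⌉ = 9 files.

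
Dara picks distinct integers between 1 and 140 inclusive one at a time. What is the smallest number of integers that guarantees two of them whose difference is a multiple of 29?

30

Integers whose pairwise differences are multiples of 29 are exactly those sharing a remainder mod 29. The 29 residue classes mod 29 are the pigeonholes.
With 29 integers one could put 1 in each residue class and have no class reach 2.
The 30th integer pushes some class to 2, so 29·1 + 1 = 30.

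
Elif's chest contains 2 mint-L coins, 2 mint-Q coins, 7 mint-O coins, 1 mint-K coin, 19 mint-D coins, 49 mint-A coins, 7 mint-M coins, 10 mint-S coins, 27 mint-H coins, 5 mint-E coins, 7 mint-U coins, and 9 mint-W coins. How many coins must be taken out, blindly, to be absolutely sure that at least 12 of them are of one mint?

Put each drawn coin into a box by mint. The largest draw with every box below 12 takes min(count, 11) from each mint; mints with fewer than 11 contribute all they have.
Σ min(cᵢ, 11) = 2 + 2 + 7 + 1 + 11 + 11 + 7 + 10 + 11 + 5 + 7 + 9 = 83.
Draw number 83 + 1 = 84 must push one box to 12.

84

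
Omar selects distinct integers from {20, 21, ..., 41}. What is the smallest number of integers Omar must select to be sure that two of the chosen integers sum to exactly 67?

15

A set avoiding the sum 67 can contain at most one of each pair {x, 67−x}, plus the 6 elements whose complement lies outside the range.
The integers 20, …, 33 (14 of them) are such a set: any two sum to at least 20+21 = 41 and at most 32+33 = 65 < 67.
By the pigeonhole principle, any 15th integer completes one of the 8 pairs, so 15 choices force a sum of 67.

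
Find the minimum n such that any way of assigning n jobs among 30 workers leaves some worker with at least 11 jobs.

301

With 300 jobs one could put exactly 10 in each of the 30 workers, and no worker would reach 11.
By pigeonhole, one more job must land in a worker that already has 10, giving it 11.
So 30 × 10 + 1 = 301 jobs are required.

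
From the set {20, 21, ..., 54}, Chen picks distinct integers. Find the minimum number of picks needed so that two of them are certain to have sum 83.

23

Two chosen integers sum to 83 exactly when both halves of some pair {x, 83−x} with 29 ≤ x ≤ 83−x ≤ 54 are chosen — 13 such pairs.
The remaining 9 elements (those with no distinct partner in range) can never complete a 83-sum, so the worst case takes all of them and one from each pair: 9 + 13 = 22.
The 23rd integer has to be the second member of some pair, so 22 + 1 = 23.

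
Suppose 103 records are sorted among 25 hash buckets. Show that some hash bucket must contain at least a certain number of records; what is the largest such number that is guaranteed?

By the pigeonhole principle, the 25 hash buckets are the holes and the 103 records are the pigeons.
If every hash bucket held at most 4 records, the total would be at most 25 × 4 = 100, which is less than 103.
So some hash bucket holds at least ⌈103/25⌉ = 5 records.

5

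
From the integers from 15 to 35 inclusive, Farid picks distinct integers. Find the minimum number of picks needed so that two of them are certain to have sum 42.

16

A set avoiding the sum 42 can contain at most one of each pair {x, 42−x}, plus the 9 elements whose complement lies outside the range or equal to its own complement.
The integers 21, …, 35 (15 of them) are such a set: any two sum to at least 21+22 = 43 > 42.
By pigeonhole, any 16th integer completes one of the 6 pairs, so 16 choices force a sum of 42.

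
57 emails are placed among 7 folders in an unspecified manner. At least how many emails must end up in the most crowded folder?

The 7 folders are the holes and the 57 emails are the pigeons.
If every folder held at most 8 emails, the total would be at most 7 × 8 = 56, which is less than 57.
So some folder holds at least ⌈57/7⌉ = 9 emails.

9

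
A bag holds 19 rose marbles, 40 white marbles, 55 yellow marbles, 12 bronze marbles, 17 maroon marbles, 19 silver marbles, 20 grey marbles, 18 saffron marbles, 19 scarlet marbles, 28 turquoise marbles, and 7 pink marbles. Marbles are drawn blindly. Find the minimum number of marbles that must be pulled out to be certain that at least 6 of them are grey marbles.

In the worst case for collecting grey marbles, every non-grey marble comes out first.
There are 19 + 40 + 55 + 12 + 17 + 19 + 18 + 19 + 28 + 7 = 234 non-grey marbles altogether.
After those, each further marble must be grey, so 234 + 6 = 240 draws guarantee 6 grey marbles.

240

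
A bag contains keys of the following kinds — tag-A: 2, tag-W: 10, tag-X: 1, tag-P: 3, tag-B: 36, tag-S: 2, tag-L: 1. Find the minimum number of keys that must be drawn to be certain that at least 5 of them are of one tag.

18

An adversary could hand out at most 4 keys per tag (5 tags run out sooner): 2 + 4 + 1 + 3 + 4 + 2 + 1 = 17 keys and still no tag has 5.
Pigeonhole: one more key lands in a tag already at 4, so 18 draws are enough and 17 are not.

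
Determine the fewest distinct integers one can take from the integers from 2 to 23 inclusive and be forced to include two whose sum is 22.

Two chosen integers sum to 22 exactly when both halves of some pair {x, 22−x} with 2 ≤ x ≤ 22−x ≤ 20 are chosen — 9 such pairs.
The remaining 4 elements (those with no distinct partner in range) can never complete a 22-sum, so the worst case takes all of them and one from each pair: 4 + 9 = 13.
The 14th integer has to be the second member of some pair, so 13 + 1 = 14.

14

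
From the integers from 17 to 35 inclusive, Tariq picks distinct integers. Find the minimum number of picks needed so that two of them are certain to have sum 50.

12

Group the elements by complementary pair {x, 50−x}: {17,33}, {18,32}, {19,31}, …, giving 8 two-element pairs; the single value 25 (it cannot pair with itself since the integers are distinct); and 2 integers whose partner 50−x falls outside [17,35].
By pigeonhole, treating each of those 11 groups as a pigeonhole, one can pick one integer per group — 11 integers — with no two summing to 50.
The 12th integer lands in an occupied pair, forcing a sum of 50.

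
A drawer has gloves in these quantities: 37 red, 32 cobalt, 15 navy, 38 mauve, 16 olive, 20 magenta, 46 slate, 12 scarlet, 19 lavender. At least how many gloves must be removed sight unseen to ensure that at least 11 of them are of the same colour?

91

Put each drawn glove into a box by colour. The largest draw with every box below 11 takes min(count, 10) from each colour.
Σ min(cᵢ, 10) = 10 + 10 + 10 + 10 + 10 + 10 + 10 + 10 + 10 = 90.
Draw number 90 + 1 = 91 must push one box to 11.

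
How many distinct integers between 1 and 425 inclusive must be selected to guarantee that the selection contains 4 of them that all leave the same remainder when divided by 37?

112

The 37 residue classes mod 37 are the pigeonholes.
With 111 integers one could put 3 in each residue class and have no class reach 4.
The 112th integer pushes some class to 4, so 37·3 + 1 = 112.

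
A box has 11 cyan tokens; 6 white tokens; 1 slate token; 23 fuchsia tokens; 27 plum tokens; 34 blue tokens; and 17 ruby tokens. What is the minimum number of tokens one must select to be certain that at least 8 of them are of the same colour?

An adversary could hand out at most 7 tokens per colour (white, slate run out sooner): 7 + 6 + 1 + 7 + 7 + 7 + 7 = 42 tokens and still no colour has 8.
One more token lands in a colour already at 7, so 43 draws are enough and 42 are not.

43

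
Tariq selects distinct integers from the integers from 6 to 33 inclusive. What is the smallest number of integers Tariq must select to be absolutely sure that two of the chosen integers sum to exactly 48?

Group the elements by complementary pair {x, 48−x}: {15,33}, {16,32}, {17,31}, …, giving 9 two-element pairs, the single value 24 (it cannot pair with itself since the integers are distinct), and 9 integers whose partner 48−x falls outside [6,33].
Treating each of those 19 groups as a pigeonhole, one can pick one integer per group — 19 integers — with no two summing to 48.
The 20th integer lands in an occupied pair, forcing a sum of 48.

20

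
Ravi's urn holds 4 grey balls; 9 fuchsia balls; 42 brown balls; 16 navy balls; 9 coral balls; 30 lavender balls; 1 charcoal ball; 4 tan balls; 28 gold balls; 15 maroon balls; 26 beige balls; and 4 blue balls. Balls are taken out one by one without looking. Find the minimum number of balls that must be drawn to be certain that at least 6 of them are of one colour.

An adversary could hand out at most 5 balls per colour (4 colours run out sooner): 4 + 5 + 5 + 5 + 5 + 5 + 1 + 4 + 5 + 5 + 5 + 4 = 53 balls and still no colour has 6.
Pigeonhole: one more ball lands in a colour already at 5, so 54 draws are enough and 53 are not.

54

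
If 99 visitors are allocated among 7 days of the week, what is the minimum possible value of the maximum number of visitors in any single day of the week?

15

Pigeonhole: the 7 days of the week are the holes and the 99 visitors are the pigeons.
If every day of the week held at most 14 visitors, the total would be at most 7 × 14 = 98, which is less than 99.
So some day of the week holds at least ⌈99/7⌉ = 15 visitors.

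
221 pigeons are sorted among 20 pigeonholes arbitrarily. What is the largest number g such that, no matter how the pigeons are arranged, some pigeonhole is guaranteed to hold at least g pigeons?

12

The 20 pigeonholes are the holes and the 221 pigeons are the pigeons.
If every pigeonhole held at most 11 pigeons, the total would be at most 20 × 11 = 220, which is less than 221.
So some pigeonhole holds at least ⌈221/20⌉ = 12 pigeons.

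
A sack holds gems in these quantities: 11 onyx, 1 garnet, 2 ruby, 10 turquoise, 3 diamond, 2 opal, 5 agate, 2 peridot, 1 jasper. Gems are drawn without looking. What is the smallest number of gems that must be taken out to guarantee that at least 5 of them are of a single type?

Pigeonhole: put each drawn gem into a box by type. The largest draw with every box below 5 takes min(count, 4) from each type; types with fewer than 4 contribute all they have.
Σ min(cᵢ, 4) = 4 + 1 + 2 + 4 + 3 + 2 + 4 + 2 + 1 = 23.
Draw number 23 + 1 = 24 must push one box to 5.

24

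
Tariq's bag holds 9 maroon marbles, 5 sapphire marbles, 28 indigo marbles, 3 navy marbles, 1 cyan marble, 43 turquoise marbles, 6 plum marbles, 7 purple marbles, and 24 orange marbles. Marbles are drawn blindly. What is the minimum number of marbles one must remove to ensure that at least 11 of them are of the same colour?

The 9 colours are the holes; the marbles drawn are the pigeons.
To avoid 11 of any one colour, the worst case takes at most 10 of each colour, or every marble of a colour that has fewer than 10.
That gives 9 + 5 + 10 + 3 + 1 + 10 + 6 + 7 + 10 = 61 marbles with no colour reaching 11.
The next marble forces some colour to 11, so 61 + 1 = 62.

62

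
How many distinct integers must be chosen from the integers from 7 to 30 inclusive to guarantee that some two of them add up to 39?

A set avoiding the sum 39 can contain at most one of each pair {x, 39−x}, plus the 2 elements whose complement lies outside the range.
The integers 7, …, 19 (13 of them) are such a set: any two sum to at least 7+8 = 15 and at most 18+19 = 37 < 39.
Pigeonhole: any 14th integer completes one of the 11 pairs, so 14 choices force a sum of 39.

14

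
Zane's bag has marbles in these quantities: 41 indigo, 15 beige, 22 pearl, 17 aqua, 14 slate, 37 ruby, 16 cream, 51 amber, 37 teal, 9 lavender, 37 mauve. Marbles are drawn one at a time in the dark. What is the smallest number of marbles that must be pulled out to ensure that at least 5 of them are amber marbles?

250

In the worst case for collecting amber marbles, every non-amber marble comes out first.
There are 41 + 15 + 22 + 17 + 14 + 37 + 16 + 37 + 9 + 37 = 245 non-amber marbles altogether.
After those, each further marble must be amber, so 245 + 5 = 250 draws guarantee 5 amber marbles.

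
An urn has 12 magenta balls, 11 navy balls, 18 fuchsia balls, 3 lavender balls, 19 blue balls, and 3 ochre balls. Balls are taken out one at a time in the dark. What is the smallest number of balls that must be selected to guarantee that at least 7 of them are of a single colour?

An adversary could hand out at most 6 balls per colour (lavender, ochre run out sooner): 6 + 6 + 6 + 3 + 6 + 3 = 30 balls and still no colour has 7.
One more ball lands in a colour already at 6, so 31 draws are enough and 30 are not.

31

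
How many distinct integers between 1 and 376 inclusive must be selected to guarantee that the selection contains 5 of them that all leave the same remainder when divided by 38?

The 38 residue classes mod 38 are the pigeonholes.
With 152 integers one could put 4 in each residue class and have no class reach 5.
The 153rd integer pushes some class to 5, so 38·4 + 1 = 153.

153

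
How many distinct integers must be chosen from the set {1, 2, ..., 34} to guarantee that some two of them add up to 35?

18

A set avoiding the sum 35 can contain at most one of each pair {x, 35−x}.
The integers 18, …, 34 (17 of them) are such a set: any two sum to at least 18+19 = 37 > 35.
Pigeonhole: any 18th integer completes one of the 17 pairs, so 18 choices force a sum of 35.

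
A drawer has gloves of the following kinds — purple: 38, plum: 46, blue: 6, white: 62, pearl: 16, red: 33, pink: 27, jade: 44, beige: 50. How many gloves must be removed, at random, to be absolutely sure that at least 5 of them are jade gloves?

In the worst case for collecting jade gloves, every non-jade glove comes out first.
There are 38 + 46 + 6 + 62 + 16 + 33 + 27 + 50 = 278 non-jade gloves altogether.
After those, each further glove must be jade, so 278 + 5 = 283 draws guarantee 5 jade gloves.

283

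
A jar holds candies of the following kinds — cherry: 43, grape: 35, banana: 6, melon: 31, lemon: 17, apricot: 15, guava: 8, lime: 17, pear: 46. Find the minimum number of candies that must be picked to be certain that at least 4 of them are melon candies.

In the worst case for collecting melon candies, every non-melon candy comes out first.
There are 43 + 35 + 6 + 17 + 15 + 8 + 17 + 46 = 187 non-melon candies altogether.
After those, each further candy must be melon, so 187 + 4 = 191 draws guarantee 4 melon candies.

191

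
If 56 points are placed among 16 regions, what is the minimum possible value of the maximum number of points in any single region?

The 16 regions are the holes and the 56 points are the pigeons.
If every region held at most 3 points, the total would be at most 16 × 3 = 48, which is less than 56.
So some region holds at least ⌈56/16⌉ = 4 points.

4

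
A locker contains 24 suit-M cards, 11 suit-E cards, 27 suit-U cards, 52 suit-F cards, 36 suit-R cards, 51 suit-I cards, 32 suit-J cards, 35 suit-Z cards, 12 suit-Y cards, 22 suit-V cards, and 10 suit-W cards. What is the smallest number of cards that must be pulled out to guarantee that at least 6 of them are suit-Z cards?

In the worst case for collecting suit-Z cards, every non-suit-Z card comes out first.
There are 24 + 11 + 27 + 52 + 36 + 51 + 32 + 12 + 22 + 10 = 277 non-suit-Z cards altogether.
After those, each further card must be suit-Z, so 277 + 6 = 283 draws guarantee 6 suit-Z cards.

283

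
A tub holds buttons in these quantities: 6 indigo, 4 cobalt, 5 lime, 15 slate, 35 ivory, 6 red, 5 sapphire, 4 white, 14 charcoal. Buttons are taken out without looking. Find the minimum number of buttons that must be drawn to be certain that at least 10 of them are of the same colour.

58

Pigeonhole: put each drawn button into a box by colour. The largest draw with every box below 10 takes min(count, 9) from each colour; colours with fewer than 9 contribute all they have.
Σ min(cᵢ, 9) = 6 + 4 + 5 + 9 + 9 + 6 + 5 + 4 + 9 = 57.
Draw number 57 + 1 = 58 must push one box to 10.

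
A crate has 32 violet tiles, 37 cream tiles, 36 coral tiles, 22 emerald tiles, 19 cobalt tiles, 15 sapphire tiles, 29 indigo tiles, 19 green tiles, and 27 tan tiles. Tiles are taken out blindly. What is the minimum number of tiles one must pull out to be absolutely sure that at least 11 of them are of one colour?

91

An adversary could hand out at most 10 tiles per colour: 10 + 10 + 10 + 10 + 10 + 10 + 10 + 10 + 10 = 90 tiles and still no colour has 11.
By the pigeonhole principle, one more tile lands in a colour already at 10, so 91 draws are enough and 90 are not.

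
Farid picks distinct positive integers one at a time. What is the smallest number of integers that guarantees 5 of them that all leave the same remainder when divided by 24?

Pigeonhole: the 24 residue classes mod 24 are the pigeonholes.
With 96 integers one could put 4 in each residue class and have no class reach 5.
The 97th integer pushes some class to 5, so 24·4 + 1 = 97.

97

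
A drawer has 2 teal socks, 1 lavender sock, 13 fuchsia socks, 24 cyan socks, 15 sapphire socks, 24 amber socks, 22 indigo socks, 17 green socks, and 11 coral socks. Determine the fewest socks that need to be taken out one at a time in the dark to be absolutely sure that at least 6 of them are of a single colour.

39

By pigeonhole, put each drawn sock into a box by colour. The largest draw with every box below 6 takes min(count, 5) from each colour; colours with fewer than 5 contribute all they have.
Σ min(cᵢ, 5) = 2 + 1 + 5 + 5 + 5 + 5 + 5 + 5 + 5 = 38.
Draw number 38 + 1 = 39 must push one box to 6.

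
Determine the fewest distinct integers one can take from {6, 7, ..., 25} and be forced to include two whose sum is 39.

15

A set avoiding the sum 39 can contain at most one of each pair {x, 39−x}, plus the 8 elements whose complement lies outside the range.
The integers 6, …, 19 (14 of them) are such a set: any two sum to at least 6+7 = 13 and at most 18+19 = 37 < 39.
Any 15th integer completes one of the 6 pairs, so 15 choices force a sum of 39.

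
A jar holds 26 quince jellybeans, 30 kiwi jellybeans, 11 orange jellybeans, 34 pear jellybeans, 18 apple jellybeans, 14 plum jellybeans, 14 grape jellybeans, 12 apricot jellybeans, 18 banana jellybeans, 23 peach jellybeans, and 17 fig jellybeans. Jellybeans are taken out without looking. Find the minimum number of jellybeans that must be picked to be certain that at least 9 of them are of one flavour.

89

An adversary could hand out at most 8 jellybeans per flavour: 8 + 8 + 8 + 8 + 8 + 8 + 8 + 8 + 8 + 8 + 8 = 88 jellybeans and still no flavour has 9.
By the pigeonhole principle, one more jellybean lands in a flavour already at 8, so 89 draws are enough and 88 are not.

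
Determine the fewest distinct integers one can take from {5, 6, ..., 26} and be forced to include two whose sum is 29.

13

Two chosen integers sum to 29 exactly when both halves of some pair {x, 29−x} with 5 ≤ x ≤ 29−x ≤ 24 are chosen — 10 such pairs.
The remaining 2 elements (those with no distinct partner in range) can never complete a 29-sum, so the worst case takes all of them and one from each pair: 2 + 10 = 12.
By pigeonhole, the 13th integer has to be the second member of some pair, so 12 + 1 = 13.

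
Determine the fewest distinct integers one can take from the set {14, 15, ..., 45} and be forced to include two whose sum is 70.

23

Group the elements by complementary pair {x, 70−x}: {25,45}, {26,44}, {27,43}, …, giving 10 two-element pairs; the single value 35 (it cannot pair with itself since the integers are distinct); and 11 integers whose partner 70−x falls outside [14,45].
Treating each of those 22 groups as a pigeonhole, one can pick one integer per group — 22 integers — with no two summing to 70.
The 23rd integer lands in an occupied pair, forcing a sum of 70.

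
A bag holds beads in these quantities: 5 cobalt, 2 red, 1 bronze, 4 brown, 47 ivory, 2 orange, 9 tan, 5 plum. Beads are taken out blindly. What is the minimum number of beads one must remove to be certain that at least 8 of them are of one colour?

34

An adversary could hand out at most 7 beads per colour (6 colours run out sooner): 5 + 2 + 1 + 4 + 7 + 2 + 7 + 5 = 33 beads and still no colour has 8.
One more bead lands in a colour already at 7, so 34 draws are enough and 33 are not.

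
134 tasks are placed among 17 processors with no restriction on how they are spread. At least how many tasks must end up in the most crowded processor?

By pigeonhole, the 17 processors are the holes and the 134 tasks are the pigeons.
If every processor held at most 7 tasks, the total would be at most 17 × 7 = 119, which is less than 134.
So some processor holds at least ⌈134/17⌉ = 8 tasks.

8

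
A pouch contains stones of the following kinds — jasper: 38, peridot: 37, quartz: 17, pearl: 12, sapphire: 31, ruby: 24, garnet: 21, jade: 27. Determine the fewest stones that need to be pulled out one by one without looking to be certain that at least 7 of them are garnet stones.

In the worst case for collecting garnet stones, every non-garnet stone comes out first.
There are 38 + 37 + 17 + 12 + 31 + 24 + 27 = 186 non-garnet stones altogether.
After those, each further stone must be garnet, so 186 + 7 = 193 draws guarantee 7 garnet stones.

193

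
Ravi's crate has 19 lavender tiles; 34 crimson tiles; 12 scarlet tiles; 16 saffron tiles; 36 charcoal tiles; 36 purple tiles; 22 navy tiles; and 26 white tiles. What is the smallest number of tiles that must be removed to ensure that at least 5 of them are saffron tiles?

In the worst case for collecting saffron tiles, every non-saffron tile comes out first.
There are 19 + 34 + 12 + 36 + 36 + 22 + 26 = 185 non-saffron tiles altogether.
After those, each further tile must be saffron, so 185 + 5 = 190 draws guarantee 5 saffron tiles.

190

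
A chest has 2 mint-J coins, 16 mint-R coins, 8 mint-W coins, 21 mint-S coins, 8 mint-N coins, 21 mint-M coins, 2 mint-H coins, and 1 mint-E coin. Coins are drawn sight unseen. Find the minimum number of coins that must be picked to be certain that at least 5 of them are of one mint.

26

An adversary could hand out at most 4 coins per mint (mint-J, mint-H, mint-E run out sooner): 2 + 4 + 4 + 4 + 4 + 4 + 2 + 1 = 25 coins and still no mint has 5.
By pigeonhole, one more coin lands in a mint already at 4, so 26 draws are enough and 25 are not.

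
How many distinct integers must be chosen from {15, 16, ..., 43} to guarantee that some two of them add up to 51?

A set avoiding the sum 51 can contain at most one of each pair {x, 51−x}, plus the 7 elements whose complement lies outside the range.
The integers 26, …, 43 (18 of them) are such a set: any two sum to at least 26+27 = 53 > 51.
By the pigeonhole principle, any 19th integer completes one of the 11 pairs, so 19 choices force a sum of 51.

19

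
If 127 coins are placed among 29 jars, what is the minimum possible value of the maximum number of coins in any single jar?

5

The 29 jars are the holes and the 127 coins are the pigeons.
If every jar held at most 4 coins, the total would be at most 29 × 4 = 116, which is less than 127.
So some jar holds at least ⌈127/29⌉ = 5 coins.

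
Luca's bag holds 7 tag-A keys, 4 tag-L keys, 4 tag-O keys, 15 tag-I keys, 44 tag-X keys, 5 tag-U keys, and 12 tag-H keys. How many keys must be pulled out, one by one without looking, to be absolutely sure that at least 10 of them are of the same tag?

An adversary could hand out at most 9 keys per tag (4 tags run out sooner): 7 + 4 + 4 + 9 + 9 + 5 + 9 = 47 keys and still no tag has 10.
One more key lands in a tag already at 9, so 48 draws are enough and 47 are not.

48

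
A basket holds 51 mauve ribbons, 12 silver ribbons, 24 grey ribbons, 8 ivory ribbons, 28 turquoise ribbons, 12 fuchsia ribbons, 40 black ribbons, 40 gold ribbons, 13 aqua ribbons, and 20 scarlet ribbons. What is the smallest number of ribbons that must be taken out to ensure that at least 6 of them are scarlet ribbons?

In the worst case for collecting scarlet ribbons, every non-scarlet ribbon comes out first.
There are 51 + 12 + 24 + 8 + 28 + 12 + 40 + 40 + 13 = 228 non-scarlet ribbons altogether.
After those, each further ribbon must be scarlet, so 228 + 6 = 234 draws guarantee 6 scarlet ribbons.

234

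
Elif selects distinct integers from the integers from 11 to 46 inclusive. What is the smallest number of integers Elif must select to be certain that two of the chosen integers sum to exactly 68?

25

Two chosen integers sum to 68 exactly when both halves of some pair {x, 68−x} with 22 ≤ x ≤ 68−x ≤ 46 are chosen — 12 such pairs.
The remaining 12 elements (those with no distinct partner in range) can never complete a 68-sum, so the worst case takes all of them and one from each pair: 12 + 12 = 24.
The 25th integer has to be the second member of some pair, so 24 + 1 = 25.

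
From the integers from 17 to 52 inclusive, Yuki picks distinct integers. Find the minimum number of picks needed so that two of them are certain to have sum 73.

21

Group the elements by complementary pair {x, 73−x}: {21,52}, {22,51}, {23,50}, …, giving 16 two-element pairs and 4 integers whose partner 73−x falls outside [17,52].
Treating each of those 20 groups as a pigeonhole, one can pick one integer per group — 20 integers — with no two summing to 73.
The 21st integer lands in an occupied pair, forcing a sum of 73.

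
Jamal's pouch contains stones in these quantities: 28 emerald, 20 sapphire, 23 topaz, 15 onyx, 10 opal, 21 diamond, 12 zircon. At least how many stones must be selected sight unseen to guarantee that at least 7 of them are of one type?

43

An adversary could hand out at most 6 stones per type: 6 + 6 + 6 + 6 + 6 + 6 + 6 = 42 stones and still no type has 7.
One more stone lands in a type already at 6, so 43 draws are enough and 42 are not.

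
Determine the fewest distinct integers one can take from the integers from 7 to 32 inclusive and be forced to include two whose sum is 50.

20

Two chosen integers sum to 50 exactly when both halves of some pair {x, 50−x} with 18 ≤ x ≤ 50−x ≤ 32 are chosen — 7 such pairs.
The remaining 12 elements (those with no distinct partner in range) can never complete a 50-sum, so the worst case takes all of them and one from each pair: 12 + 7 = 19.
By pigeonhole, the 20th integer has to be the second member of some pair, so 19 + 1 = 20.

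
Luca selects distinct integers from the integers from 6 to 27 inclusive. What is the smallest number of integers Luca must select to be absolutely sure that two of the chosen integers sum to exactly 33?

Group the elements by complementary pair {x, 33−x}: {6,27}, {7,26}, {8,25}, …, giving 11 two-element pairs.
By the pigeonhole principle, treating each of those 11 groups as a pigeonhole, one can pick one integer per group — 11 integers — with no two summing to 33.
The 12th integer lands in an occupied pair, forcing a sum of 33.

12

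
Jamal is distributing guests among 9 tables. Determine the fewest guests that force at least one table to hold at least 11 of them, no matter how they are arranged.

91

With 90 guests one could put exactly 10 in each of the 9 tables, and no table would reach 11.
One more guest must land in a table that already has 10, giving it 11.
So 9 × 10 + 1 = 91 guests are required.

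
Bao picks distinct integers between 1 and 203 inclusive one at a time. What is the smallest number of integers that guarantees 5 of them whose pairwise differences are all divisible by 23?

Integers whose pairwise differences are multiples of 23 are exactly those sharing a remainder mod 23. The 23 residue classes mod 23 are the pigeonholes.
With 92 integers one could put 4 in each residue class and have no class reach 5.
The 93rd integer pushes some class to 5, so 23·4 + 1 = 93.

93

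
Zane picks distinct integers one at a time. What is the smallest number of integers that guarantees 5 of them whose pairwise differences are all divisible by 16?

Integers whose pairwise differences are multiples of 16 are exactly those sharing a remainder mod 16. The 16 residue classes mod 16 are the pigeonholes.
With 64 integers one could put 4 in each residue class and have no class reach 5.
The 65th integer pushes some class to 5, so 16·4 + 1 = 65.

65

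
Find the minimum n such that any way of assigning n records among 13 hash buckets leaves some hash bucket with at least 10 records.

With 117 records one could put exactly 9 in each of the 13 hash buckets, and no hash bucket would reach 10.
One more record must land in a hash bucket that already has 9, giving it 10.
So 13 × 9 + 1 = 118 records are required.

118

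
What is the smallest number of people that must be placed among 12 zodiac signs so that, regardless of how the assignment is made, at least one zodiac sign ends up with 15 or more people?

169

With 168 people one could put exactly 14 in each of the 12 zodiac signs, and no zodiac sign would reach 15.
By pigeonhole, one more person must land in a zodiac sign that already has 14, giving it 15.
So 12 × 14 + 1 = 169 people are required.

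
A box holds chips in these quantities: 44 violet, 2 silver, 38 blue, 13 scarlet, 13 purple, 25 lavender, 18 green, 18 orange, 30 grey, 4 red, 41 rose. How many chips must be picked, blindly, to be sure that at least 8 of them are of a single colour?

70

The 11 colours are the holes; the chips drawn are the pigeons.
To avoid 8 of any one colour, the worst case takes at most 7 of each colour, or every chip of a colour that has fewer than 7.
That gives 7 + 2 + 7 + 7 + 7 + 7 + 7 + 7 + 7 + 4 + 7 = 69 chips with no colour reaching 8.
The next chip forces some colour to 8, so 69 + 1 = 70.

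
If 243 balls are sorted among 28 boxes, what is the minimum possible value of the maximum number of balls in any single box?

Pigeonhole: the 28 boxes are the holes and the 243 balls are the pigeons.
If every box held at most 8 balls, the total would be at most 28 × 8 = 224, which is less than 243.
So some box holds at least ⌈243/28⌉ = 9 balls.

9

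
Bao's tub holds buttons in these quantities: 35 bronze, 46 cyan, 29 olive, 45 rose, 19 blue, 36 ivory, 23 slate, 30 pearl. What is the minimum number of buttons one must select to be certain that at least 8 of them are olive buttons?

242

In the worst case for collecting olive buttons, every non-olive button comes out first.
There are 35 + 46 + 45 + 19 + 36 + 23 + 30 = 234 non-olive buttons altogether.
After those, each further button must be olive, so 234 + 8 = 242 draws guarantee 8 olive buttons.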